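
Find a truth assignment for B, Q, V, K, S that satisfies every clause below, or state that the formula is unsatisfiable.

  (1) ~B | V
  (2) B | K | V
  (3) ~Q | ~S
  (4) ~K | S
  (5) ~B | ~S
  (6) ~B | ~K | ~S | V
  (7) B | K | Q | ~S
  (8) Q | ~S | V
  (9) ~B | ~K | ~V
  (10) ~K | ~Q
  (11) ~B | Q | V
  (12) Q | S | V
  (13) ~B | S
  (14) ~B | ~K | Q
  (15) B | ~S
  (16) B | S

Case B = True:
  (~B | V) forces V = True.
  (~B | ~S) forces S = False.
  Clause (~B | S) is falsified — contradiction.
Case B = False:
  (B | ~S) forces S = False.
  Clause (B | S) is falsified — contradiction.
Both cases fail, so the formula is unsatisfiable.

The formula is unsatisfiable.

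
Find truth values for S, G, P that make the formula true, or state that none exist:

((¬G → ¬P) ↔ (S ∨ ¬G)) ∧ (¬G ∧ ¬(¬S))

S: True; G: False; P: False

  (¬G → ¬P) ↔ (S ∨ ¬G) = True
    ¬G → ¬P = True
      ¬G = True
      ¬P = True
    S ∨ ¬G = True
      ¬G = True
  ¬G ∧ ¬(¬S) = True
    ¬G = True
    ¬(¬S) = True
      ¬S = False
Both conjuncts True, so the formula holds.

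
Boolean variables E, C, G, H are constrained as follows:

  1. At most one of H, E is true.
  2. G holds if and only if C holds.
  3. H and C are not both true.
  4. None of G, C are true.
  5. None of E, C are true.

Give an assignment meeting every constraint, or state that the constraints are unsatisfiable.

E: False, C: False, G: False, H: False

  (1) {H, E}: 0 true — at most one ✓
  (2) G=F, C=F — same ✓
  (3) H=F, C=F — not both ✓
  (4) {G, C}: 0 true — none ✓
  (5) {E, C}: 0 true — none ✓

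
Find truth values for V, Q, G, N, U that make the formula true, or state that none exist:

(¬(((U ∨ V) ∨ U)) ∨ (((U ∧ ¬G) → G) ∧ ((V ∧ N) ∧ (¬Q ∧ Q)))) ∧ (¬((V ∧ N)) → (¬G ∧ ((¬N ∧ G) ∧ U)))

Case N = True: the formula simplifies to (¬(((U ∨ V) ∨ U)) ∨ (((U ∧ ¬G) → G) ∧ (V ∧ (¬Q ∧ Q)))) ∧ V.
  V = True: simplifies to ((U ∧ ¬G) → G) ∧ (¬Q ∧ Q).
    Q = True: the conjunct ¬Q is False.
    Q = False: the conjunct Q is False.
  V = False: the conjunct V is False.
Case N = False: the formula simplifies to ¬(((U ∨ V) ∨ U)) ∧ (¬G ∧ (G ∧ U)).
  G = True: the conjunct ¬G is False.
  G = False: the conjunct G is False.
Both cases fail — unsatisfiable.

Unsatisfiable — no assignment works.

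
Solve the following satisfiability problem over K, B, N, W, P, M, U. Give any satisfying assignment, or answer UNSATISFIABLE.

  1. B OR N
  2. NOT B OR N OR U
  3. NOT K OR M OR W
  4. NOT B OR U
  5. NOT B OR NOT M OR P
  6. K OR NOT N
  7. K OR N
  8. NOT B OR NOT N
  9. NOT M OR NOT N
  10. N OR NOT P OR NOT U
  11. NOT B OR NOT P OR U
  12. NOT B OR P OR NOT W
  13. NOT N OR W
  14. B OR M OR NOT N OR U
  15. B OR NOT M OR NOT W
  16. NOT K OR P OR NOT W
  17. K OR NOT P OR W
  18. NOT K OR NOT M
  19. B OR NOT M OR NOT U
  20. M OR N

Try K = False:
  (K OR NOT N) forces N = False.
  clause (K OR N) is falsified — backtrack.
So K = True.
  then (NOT K OR NOT M) forces M = False.
  then (M OR N) forces N = True.
  then (NOT K OR M OR W) forces W = True.
  then (NOT B OR NOT N) forces B = False.
  then (B OR M OR NOT N OR U) forces U = True.
  then (NOT K OR P OR NOT W) forces P = True.
All clauses satisfied.

K=T, B=F, N=T, W=T, P=T, M=F, U=T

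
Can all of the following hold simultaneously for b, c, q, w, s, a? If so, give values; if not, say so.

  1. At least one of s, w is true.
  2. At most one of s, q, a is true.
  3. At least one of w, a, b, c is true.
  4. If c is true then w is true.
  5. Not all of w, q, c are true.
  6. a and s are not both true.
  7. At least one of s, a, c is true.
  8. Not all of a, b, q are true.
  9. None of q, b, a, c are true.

b=F, c=F, q=F, w=T, s=T, a=F

  (1) {s, w}: 2 true — at least one ✓
  (2) {s, q, a}: 1 true — at most one ✓
  (3) {w, a, b, c}: 1 true — at least one ✓
  (4) c=F ⇒ w: vacuous ✓
  (5) {w, q, c}: 1/3 true — not all ✓
  (6) a=F, s=T — not both ✓
  (7) {s, a, c}: 1 true — at least one ✓
  (8) {a, b, q}: 0/3 true — not all ✓
  (9) {q, b, a, c}: 0 true — none ✓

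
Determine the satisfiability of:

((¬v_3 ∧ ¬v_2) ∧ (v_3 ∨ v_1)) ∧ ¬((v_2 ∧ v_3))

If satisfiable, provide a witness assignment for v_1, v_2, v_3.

v_1: True, v_2: False, v_3: False

  (¬v_3 ∧ ¬v_2) ∧ (v_3 ∨ v_1) = True
    ¬v_3 ∧ ¬v_2 = True
      ¬v_3 = True
      ¬v_2 = True
    v_3 ∨ v_1 = True
  ¬((v_2 ∧ v_3)) = True
    v_2 ∧ v_3 = False
Both conjuncts True, so the formula holds.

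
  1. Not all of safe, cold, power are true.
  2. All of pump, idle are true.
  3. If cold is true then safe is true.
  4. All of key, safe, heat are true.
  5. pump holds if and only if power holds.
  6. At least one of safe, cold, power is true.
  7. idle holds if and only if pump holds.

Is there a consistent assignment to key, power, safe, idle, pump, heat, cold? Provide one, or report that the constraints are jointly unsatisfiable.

key = True, power = True, safe = True, idle = True, pump = True, heat = True, cold = False

  (1) {safe, cold, power}: 2/3 true — not all ✓
  (2) {pump, idle}: all 2 true ✓
  (3) cold=F ⇒ safe: vacuous ✓
  (4) {key, safe, heat}: all 3 true ✓
  (5) pump=T, power=T — same ✓
  (6) {safe, cold, power}: 2 true — at least one ✓
  (7) idle=T, pump=T — same ✓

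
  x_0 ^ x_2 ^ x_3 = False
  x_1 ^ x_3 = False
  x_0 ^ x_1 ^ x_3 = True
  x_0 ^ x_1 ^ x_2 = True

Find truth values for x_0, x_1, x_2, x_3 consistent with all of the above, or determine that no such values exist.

Unsatisfiable

Adding constraints 1, 2, 4 mod 2: every variable appears an even number of times on the left, so the left side is 0.
But the right sides sum to 1 (mod 2). 0 ≠ 1 — the system is inconsistent.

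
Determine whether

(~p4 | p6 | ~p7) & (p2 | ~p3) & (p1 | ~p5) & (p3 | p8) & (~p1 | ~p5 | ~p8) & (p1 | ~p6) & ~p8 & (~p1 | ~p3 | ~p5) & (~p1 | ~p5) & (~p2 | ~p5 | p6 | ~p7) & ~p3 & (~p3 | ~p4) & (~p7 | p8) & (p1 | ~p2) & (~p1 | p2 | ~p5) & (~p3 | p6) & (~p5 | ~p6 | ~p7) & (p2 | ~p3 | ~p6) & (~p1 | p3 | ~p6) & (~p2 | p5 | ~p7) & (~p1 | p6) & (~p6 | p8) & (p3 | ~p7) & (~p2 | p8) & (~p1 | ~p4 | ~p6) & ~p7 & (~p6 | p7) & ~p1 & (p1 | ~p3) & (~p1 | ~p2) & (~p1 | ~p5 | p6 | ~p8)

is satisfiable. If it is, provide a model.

Unsatisfiable — no assignment works.

Case p3 = True:
  Clause (~p3) is falsified — contradiction.
Case p3 = False:
  (p3 | p8) forces p8 = True.
  Clause (~p8) is falsified — contradiction.
Both cases fail, so the formula is unsatisfiable.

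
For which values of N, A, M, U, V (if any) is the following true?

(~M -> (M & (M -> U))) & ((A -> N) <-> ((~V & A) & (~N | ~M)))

N: False; A: True; M: True; U: False; V: True

  ~M -> (M & (M -> U)) = True
    ~M = False
    M & (M -> U) = False
      M -> U = False
  (A -> N) <-> ((~V & A) & (~N | ~M)) = True
    A -> N = False
    (~V & A) & (~N | ~M) = False
      ~V & A = False
        ~V = False
      ~N | ~M = True
        ~N = True
        ~M = False
Both conjuncts True, so the formula holds.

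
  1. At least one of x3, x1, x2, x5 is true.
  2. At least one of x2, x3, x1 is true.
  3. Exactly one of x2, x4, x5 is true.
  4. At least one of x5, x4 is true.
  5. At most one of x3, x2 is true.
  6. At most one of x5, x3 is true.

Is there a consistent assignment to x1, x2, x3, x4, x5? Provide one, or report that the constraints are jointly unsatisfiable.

x1 = True, x2 = False, x3 = False, x4 = True, x5 = False

  (1) {x3, x1, x2, x5}: 1 true — at least one ✓
  (2) {x2, x3, x1}: 1 true — at least one ✓
  (3) {x2, x4, x5}: 1 true — exactly one ✓
  (4) {x5, x4}: 1 true — at least one ✓
  (5) {x3, x2}: 0 true — at most one ✓
  (6) {x5, x3}: 0 true — at most one ✓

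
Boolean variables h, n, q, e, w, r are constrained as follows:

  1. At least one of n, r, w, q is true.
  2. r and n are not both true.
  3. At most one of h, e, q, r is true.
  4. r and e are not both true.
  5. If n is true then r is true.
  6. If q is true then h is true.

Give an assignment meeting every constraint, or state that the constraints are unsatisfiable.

h: False, n: False, q: False, e: False, w: True, r: False

  (1) {n, r, w, q}: 1 true — at least one ✓
  (2) r=F, n=F — not both ✓
  (3) {h, e, q, r}: 0 true — at most one ✓
  (4) r=F, e=F — not both ✓
  (5) n=F ⇒ r: vacuous ✓
  (6) q=F ⇒ h: vacuous ✓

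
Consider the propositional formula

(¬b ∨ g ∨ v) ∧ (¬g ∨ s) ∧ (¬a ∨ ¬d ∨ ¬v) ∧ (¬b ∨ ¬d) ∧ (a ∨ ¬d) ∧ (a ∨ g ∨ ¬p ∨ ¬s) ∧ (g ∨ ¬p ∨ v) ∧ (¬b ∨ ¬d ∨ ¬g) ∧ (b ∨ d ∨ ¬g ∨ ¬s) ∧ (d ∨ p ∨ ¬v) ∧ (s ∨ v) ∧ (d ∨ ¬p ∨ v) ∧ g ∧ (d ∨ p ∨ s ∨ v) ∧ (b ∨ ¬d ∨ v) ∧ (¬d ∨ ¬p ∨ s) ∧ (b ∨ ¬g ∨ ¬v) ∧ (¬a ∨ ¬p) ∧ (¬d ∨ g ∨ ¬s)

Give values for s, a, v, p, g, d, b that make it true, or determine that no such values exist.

s: True, a: False, v: False, p: False, g: True, d: False, b: True

Unit clause (g) forces g = True.
In (¬g ∨ s) only s is left, so s = True.
Set a = False.
  then (a ∨ ¬d) forces d = False.
  then (b ∨ d ∨ ¬g ∨ ¬s) forces b = True.
Set v = False.
  then (d ∨ ¬p ∨ v) forces p = False.
All clauses satisfied.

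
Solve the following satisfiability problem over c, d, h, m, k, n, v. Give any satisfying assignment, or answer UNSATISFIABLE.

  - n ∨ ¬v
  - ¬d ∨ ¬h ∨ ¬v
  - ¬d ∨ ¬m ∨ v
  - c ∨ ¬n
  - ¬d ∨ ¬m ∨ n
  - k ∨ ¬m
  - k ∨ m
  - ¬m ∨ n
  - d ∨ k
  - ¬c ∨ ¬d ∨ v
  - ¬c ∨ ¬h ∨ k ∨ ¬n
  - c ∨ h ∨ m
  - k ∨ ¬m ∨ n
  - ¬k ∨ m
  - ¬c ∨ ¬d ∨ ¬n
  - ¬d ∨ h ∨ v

c = True, d = False, h = True, m = True, k = True, n = True, v = False

Try c = False:
  (c ∨ ¬n) forces n = False.
  (n ∨ ¬v) forces v = False.
  (¬m ∨ n) forces m = False.
  (k ∨ m) forces k = True.
  clause (¬k ∨ m) is falsified — backtrack.
So c = True.
Set d = False.
  then (d ∨ k) forces k = True.
  then (¬k ∨ m) forces m = True.
  then (¬m ∨ n) forces n = True.
Set h = True.
Set v = False.
All clauses satisfied.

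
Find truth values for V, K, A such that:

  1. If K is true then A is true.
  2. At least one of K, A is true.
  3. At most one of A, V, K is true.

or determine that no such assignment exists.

V: False, K: False, A: True

  (1) K=F ⇒ A: vacuous ✓
  (2) {K, A}: 1 true — at least one ✓
  (3) {A, V, K}: 1 true — at most one ✓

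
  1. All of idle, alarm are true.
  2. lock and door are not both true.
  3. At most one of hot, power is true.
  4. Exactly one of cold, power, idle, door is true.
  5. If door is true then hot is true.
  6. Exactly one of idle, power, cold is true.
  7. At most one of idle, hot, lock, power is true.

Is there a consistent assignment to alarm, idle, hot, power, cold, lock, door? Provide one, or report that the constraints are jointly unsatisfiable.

alarm=T, idle=T, hot=F, power=F, cold=F, lock=F, door=F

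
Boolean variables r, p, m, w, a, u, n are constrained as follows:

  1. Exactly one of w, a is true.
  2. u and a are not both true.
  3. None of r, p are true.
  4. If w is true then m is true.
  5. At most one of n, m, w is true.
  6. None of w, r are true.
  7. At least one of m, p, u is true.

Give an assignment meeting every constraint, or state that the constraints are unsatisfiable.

r=F; p=F; m=T; w=F; a=T; u=F; n=F

  (1) {w, a}: 1 true — exactly one ✓
  (2) u=F, a=T — not both ✓
  (3) {r, p}: 0 true — none ✓
  (4) w=F ⇒ m: vacuous ✓
  (5) {n, m, w}: 1 true — at most one ✓
  (6) {w, r}: 0 true — none ✓
  (7) {m, p, u}: 1 true — at least one ✓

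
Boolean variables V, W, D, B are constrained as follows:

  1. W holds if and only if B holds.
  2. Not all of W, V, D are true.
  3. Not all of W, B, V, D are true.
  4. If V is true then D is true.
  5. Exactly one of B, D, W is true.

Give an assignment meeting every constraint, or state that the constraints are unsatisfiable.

V = False, W = False, D = True, B = False

  (1) W=F, B=F — same ✓
  (2) {W, V, D}: 1/3 true — not all ✓
  (3) {W, B, V, D}: 1/4 true — not all ✓
  (4) V=F ⇒ D: vacuous ✓
  (5) {B, D, W}: 1 true — exactly one ✓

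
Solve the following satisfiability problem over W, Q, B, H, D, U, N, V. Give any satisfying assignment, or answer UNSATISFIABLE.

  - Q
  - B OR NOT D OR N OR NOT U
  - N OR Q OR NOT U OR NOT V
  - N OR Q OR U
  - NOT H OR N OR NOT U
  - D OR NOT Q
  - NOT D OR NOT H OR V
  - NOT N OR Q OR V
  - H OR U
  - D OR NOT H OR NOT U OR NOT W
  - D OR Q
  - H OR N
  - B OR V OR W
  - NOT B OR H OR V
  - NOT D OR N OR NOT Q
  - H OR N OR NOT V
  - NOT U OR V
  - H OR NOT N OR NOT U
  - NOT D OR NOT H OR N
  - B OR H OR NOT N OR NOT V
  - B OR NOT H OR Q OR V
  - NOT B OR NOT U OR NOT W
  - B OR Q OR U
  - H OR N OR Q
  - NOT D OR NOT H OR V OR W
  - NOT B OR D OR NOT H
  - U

W: False; Q: True; B: True; H: True; D: True; U: True; N: True; V: True

Unit clause (Q) forces Q = True.
In (D OR NOT Q) only D is left, so D = True.
In (NOT D OR N OR NOT Q) only N is left, so N = True.
Unit clause (U) forces U = True.
In (NOT U OR V) only V is left, so V = True.
In (H OR NOT N OR NOT U) only H is left, so H = True.
Set W = False.
Set B = True.
All clauses satisfied.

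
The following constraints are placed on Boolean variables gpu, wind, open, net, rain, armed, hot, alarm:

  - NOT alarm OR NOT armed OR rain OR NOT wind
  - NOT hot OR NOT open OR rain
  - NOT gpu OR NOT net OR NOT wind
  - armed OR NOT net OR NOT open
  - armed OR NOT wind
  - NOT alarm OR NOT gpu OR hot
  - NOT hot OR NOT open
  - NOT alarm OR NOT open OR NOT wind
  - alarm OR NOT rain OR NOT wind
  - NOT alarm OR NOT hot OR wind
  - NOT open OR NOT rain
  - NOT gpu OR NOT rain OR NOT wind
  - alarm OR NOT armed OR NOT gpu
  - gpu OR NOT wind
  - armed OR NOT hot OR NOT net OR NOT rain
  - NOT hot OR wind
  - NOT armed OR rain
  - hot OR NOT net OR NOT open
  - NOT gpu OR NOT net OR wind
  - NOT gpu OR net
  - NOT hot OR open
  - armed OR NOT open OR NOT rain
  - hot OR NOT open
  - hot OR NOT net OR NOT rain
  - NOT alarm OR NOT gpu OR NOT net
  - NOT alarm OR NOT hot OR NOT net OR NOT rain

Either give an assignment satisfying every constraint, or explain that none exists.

gpu=F, wind=F, open=F, net=F, rain=T, armed=F, hot=F, alarm=T

Try gpu = True:
  (NOT gpu OR net) forces net = True.
  (NOT gpu OR NOT net OR NOT wind) forces wind = False.
  clause (NOT gpu OR NOT net OR wind) is falsified — backtrack.
So gpu = False.
  then (gpu OR NOT wind) forces wind = False.
  then (NOT hot OR wind) forces hot = False.
  then (hot OR NOT open) forces open = False.
Set net = False.
Set rain = True.
Set armed = False.
Set alarm = True.
All clauses satisfied.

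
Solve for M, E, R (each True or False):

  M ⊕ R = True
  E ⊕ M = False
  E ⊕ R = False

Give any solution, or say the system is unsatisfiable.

No satisfying assignment exists.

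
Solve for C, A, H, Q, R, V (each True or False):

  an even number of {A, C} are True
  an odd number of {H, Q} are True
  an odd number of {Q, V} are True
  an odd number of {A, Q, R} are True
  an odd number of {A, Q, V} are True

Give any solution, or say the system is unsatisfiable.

C = False, A = False, H = True, Q = False, R = True, V = True

{A, C}: 0 true → even ✓
{H, Q}: 1 true → odd ✓
{Q, V}: 1 true → odd ✓
{A, Q, R}: 1 true → odd ✓
{A, Q, V}: 1 true → odd ✓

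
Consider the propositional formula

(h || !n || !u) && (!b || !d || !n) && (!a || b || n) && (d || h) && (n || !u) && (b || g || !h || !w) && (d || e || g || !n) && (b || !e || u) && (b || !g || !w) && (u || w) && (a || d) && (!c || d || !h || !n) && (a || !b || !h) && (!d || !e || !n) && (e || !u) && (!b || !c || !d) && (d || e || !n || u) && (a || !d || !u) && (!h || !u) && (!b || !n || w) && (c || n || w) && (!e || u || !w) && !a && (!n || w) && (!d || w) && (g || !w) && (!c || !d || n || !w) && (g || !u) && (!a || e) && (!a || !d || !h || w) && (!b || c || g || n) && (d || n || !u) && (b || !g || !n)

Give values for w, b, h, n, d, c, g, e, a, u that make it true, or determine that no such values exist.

w = True; b = True; h = False; n = False; d = True; c = False; g = True; e = False; a = False; u = False

Unit clause (!a) forces a = False.
In (a || d) only d is left, so d = True.
In (a || !d || !u) only !u is left, so u = False.
In (!d || w) only w is left, so w = True.
In (g || !w) only g is left, so g = True.
In (b || !g || !w) only b is left, so b = True.
In (a || !b || !h) only !h is left, so h = False.
In (!b || !c || !d) only !c is left, so c = False.
In (!e || u || !w) only !e is left, so e = False.
In (!b || !d || !n) only !n is left, so n = False.
All clauses satisfied.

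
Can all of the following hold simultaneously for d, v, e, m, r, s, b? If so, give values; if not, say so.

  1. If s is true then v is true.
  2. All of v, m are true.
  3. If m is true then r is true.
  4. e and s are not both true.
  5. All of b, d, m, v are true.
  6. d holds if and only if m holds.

d=T, v=T, e=F, m=T, r=T, s=T, b=T

  (1) s=T ⇒ v: T ✓
  (2) {v, m}: all 2 true ✓
  (3) m=T ⇒ r: T ✓
  (4) e=F, s=T — not both ✓
  (5) {b, d, m, v}: all 4 true ✓
  (6) d=T, m=T — same ✓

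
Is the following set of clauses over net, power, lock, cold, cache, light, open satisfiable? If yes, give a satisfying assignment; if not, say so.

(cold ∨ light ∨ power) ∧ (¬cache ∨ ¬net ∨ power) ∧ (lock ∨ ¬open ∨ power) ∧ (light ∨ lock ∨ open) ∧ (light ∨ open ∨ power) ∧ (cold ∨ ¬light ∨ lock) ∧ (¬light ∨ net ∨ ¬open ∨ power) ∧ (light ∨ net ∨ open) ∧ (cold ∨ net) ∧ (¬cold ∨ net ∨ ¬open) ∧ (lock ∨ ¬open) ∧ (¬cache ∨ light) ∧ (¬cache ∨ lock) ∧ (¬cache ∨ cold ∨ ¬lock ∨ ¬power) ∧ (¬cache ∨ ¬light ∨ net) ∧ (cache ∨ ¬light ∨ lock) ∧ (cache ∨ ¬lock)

Set net = True.
Try power = False:
  (¬cache ∨ ¬net ∨ power) forces cache = False.
  (cache ∨ ¬lock) forces lock = False.
  (lock ∨ ¬open ∨ power) forces open = False.
  (light ∨ lock ∨ open) forces light = True.
  clause (cache ∨ ¬light ∨ lock) is falsified — backtrack.
So power = True.
Try lock = False:
  (lock ∨ ¬open) forces open = False.
  (light ∨ lock ∨ open) forces light = True.
  (cold ∨ ¬light ∨ lock) forces cold = True.
  (¬cache ∨ lock) forces cache = False.
  clause (cache ∨ ¬light ∨ lock) is falsified — backtrack.
So lock = True.
  then (cache ∨ ¬lock) forces cache = True.
  then (¬cache ∨ light) forces light = True.
  then (¬cache ∨ cold ∨ ¬lock ∨ ¬power) forces cold = True.
Set open = False.
All clauses satisfied.

net=T, power=T, lock=T, cold=T, cache=T, light=T, open=F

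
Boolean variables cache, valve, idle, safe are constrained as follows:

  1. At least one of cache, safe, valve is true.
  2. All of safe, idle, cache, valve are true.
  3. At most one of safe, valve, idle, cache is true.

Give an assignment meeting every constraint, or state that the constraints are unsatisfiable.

The formula is unsatisfiable.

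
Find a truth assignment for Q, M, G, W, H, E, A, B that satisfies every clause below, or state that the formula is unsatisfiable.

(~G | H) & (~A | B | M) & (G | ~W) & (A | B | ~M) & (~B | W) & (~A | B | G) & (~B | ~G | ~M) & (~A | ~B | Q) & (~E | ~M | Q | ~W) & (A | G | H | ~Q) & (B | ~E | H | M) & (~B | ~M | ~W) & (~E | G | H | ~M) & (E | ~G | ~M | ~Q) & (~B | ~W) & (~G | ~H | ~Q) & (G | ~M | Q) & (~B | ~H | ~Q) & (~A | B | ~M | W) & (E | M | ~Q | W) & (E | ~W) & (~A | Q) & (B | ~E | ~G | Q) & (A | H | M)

Q = False, M = False, G = True, W = False, H = True, E = False, A = False, B = False

Set Q = False.
  then (~A | Q) forces A = False.
Set M = False.
  then (A | H | M) forces H = True.
Set G = True.
Try W = True:
  (~B | ~W) forces B = False.
  (E | ~W) forces E = True.
  clause (B | ~E | ~G | Q) is falsified — backtrack.
So W = False.
  then (~B | W) forces B = False.
  then (B | ~E | ~G | Q) forces E = False.
All clauses satisfied.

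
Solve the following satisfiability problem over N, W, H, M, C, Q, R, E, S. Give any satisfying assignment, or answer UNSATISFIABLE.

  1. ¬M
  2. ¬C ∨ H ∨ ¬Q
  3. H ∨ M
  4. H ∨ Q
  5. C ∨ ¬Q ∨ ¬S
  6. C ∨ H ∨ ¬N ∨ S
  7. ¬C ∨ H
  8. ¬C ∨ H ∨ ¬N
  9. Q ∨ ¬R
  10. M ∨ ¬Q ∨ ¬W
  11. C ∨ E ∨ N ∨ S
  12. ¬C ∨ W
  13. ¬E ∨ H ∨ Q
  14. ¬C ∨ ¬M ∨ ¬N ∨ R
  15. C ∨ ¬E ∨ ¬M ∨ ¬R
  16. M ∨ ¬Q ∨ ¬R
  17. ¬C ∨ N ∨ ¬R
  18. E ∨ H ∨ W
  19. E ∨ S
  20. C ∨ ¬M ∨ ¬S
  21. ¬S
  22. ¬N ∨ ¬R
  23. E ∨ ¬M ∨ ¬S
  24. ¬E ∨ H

Unit clause (¬M) forces M = False.
In (H ∨ M) only H is left, so H = True.
Unit clause (¬S) forces S = False.
In (E ∨ S) only E is left, so E = True.
Set N = True.
  then (¬N ∨ ¬R) forces R = False.
Set W = False.
  then (¬C ∨ W) forces C = False.
Set Q = False.
All clauses satisfied.

N: True; W: False; H: True; M: False; C: False; Q: False; R: False; E: True; S: False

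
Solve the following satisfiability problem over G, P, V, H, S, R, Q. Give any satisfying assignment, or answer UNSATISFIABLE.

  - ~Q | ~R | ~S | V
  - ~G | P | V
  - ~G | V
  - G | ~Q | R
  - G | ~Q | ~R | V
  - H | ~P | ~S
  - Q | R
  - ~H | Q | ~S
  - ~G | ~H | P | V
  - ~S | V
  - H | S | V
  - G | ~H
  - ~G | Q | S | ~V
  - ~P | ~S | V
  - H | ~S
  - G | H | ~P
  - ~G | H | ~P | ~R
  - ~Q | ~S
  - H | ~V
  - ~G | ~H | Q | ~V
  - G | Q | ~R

G=T; P=T; V=T; H=T; S=F; R=F; Q=T

Try G = False:
  (G | ~H) forces H = False.
  (H | ~S) forces S = False.
  (H | S | V) forces V = True.
  clause (H | ~V) is falsified — backtrack.
So G = True.
  then (~G | V) forces V = True.
  then (H | ~V) forces H = True.
  then (~G | ~H | Q | ~V) forces Q = True.
  then (~Q | ~S) forces S = False.
Set P = True.
Set R = False.
All clauses satisfied.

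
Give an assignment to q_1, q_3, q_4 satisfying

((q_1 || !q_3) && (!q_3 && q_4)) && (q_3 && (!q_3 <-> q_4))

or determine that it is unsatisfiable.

Case q_3 = True: the conjunct !q_3 is False.
Case q_3 = False: the conjunct q_3 is False.
Both cases fail — unsatisfiable.

UNSATISFIABLE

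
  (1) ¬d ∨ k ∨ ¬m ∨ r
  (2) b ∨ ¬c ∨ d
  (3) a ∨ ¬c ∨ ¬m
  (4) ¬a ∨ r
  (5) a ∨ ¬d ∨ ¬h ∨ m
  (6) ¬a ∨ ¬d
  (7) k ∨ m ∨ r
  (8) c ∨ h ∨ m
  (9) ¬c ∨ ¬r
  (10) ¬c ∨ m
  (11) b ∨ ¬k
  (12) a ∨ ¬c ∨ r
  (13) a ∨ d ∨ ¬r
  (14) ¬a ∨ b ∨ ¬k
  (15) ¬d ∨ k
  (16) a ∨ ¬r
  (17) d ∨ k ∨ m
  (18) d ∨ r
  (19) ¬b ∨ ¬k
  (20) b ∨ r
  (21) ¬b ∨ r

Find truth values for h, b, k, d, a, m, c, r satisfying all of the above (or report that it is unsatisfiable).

Set h = False.
Set b = True.
  then (¬b ∨ ¬k) forces k = False.
  then (¬b ∨ r) forces r = True.
  then (¬c ∨ ¬r) forces c = False.
  then (¬d ∨ k) forces d = False.
  then (a ∨ ¬r) forces a = True.
  then (d ∨ k ∨ m) forces m = True.
All clauses satisfied.

h = False, b = True, k = False, d = False, a = True, m = True, c = False, r = True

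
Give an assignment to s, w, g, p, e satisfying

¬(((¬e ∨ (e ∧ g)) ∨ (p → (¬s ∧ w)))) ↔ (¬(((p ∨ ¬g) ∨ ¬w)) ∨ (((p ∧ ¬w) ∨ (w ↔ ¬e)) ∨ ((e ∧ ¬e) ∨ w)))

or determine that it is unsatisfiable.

s = True, w = True, g = False, p = True, e = True

  ¬(((¬e ∨ (e ∧ g)) ∨ (p → (¬s ∧ w)))) ↔ (¬(((p ∨ ¬g) ∨ ¬w)) ∨ (((p ∧ ¬w) ∨ (w ↔ ¬e)) ∨ ((e ∧ ¬e) ∨ w))) = True
    ¬(((¬e ∨ (e ∧ g)) ∨ (p → (¬s ∧ w)))) = True
      (¬e ∨ (e ∧ g)) ∨ (p → (¬s ∧ w)) = False
        ¬e ∨ (e ∧ g) = False
          ¬e = False
          e ∧ g = False
        p → (¬s ∧ w) = False
          ¬s ∧ w = False
            ¬s = False
    ¬(((p ∨ ¬g) ∨ ¬w)) ∨ (((p ∧ ¬w) ∨ (w ↔ ¬e)) ∨ ((e ∧ ¬e) ∨ w)) = True
      ¬(((p ∨ ¬g) ∨ ¬w)) = False
        (p ∨ ¬g) ∨ ¬w = True
          p ∨ ¬g = True
            ¬g = True
          ¬w = False
      ((p ∧ ¬w) ∨ (w ↔ ¬e)) ∨ ((e ∧ ¬e) ∨ w) = True
        (p ∧ ¬w) ∨ (w ↔ ¬e) = False
          p ∧ ¬w = False
            ¬w = False
          w ↔ ¬e = False
            ¬e = False
        (e ∧ ¬e) ∨ w = True
          e ∧ ¬e = False
            ¬e = False
The formula evaluates to True.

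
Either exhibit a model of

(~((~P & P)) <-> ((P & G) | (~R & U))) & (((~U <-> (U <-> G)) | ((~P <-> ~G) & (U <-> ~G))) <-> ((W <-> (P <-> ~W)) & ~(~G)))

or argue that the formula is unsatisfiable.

R=T, P=T, G=T, W=T, U=T

  ~((~P & P)) <-> ((P & G) | (~R & U)) = True
    ~((~P & P)) = True
      ~P & P = False
        ~P = False
    (P & G) | (~R & U) = True
      P & G = True
      ~R & U = False
        ~R = False
  ((~U <-> (U <-> G)) | ((~P <-> ~G) & (U <-> ~G))) <-> ((W <-> (P <-> ~W)) & ~(~G)) = True
    (~U <-> (U <-> G)) | ((~P <-> ~G) & (U <-> ~G)) = False
      ~U <-> (U <-> G) = False
        ~U = False
        U <-> G = True
      (~P <-> ~G) & (U <-> ~G) = False
        ~P <-> ~G = True
          ~P = False
          ~G = False
        U <-> ~G = False
          ~G = False
    (W <-> (P <-> ~W)) & ~(~G) = False
      W <-> (P <-> ~W) = False
        P <-> ~W = False
          ~W = False
      ~(~G) = True
        ~G = False
Both conjuncts True, so the formula holds.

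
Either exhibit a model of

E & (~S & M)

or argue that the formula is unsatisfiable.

S: False, E: True, M: True

  ~S & M = True
    ~S = True
Both conjuncts True, so the formula holds.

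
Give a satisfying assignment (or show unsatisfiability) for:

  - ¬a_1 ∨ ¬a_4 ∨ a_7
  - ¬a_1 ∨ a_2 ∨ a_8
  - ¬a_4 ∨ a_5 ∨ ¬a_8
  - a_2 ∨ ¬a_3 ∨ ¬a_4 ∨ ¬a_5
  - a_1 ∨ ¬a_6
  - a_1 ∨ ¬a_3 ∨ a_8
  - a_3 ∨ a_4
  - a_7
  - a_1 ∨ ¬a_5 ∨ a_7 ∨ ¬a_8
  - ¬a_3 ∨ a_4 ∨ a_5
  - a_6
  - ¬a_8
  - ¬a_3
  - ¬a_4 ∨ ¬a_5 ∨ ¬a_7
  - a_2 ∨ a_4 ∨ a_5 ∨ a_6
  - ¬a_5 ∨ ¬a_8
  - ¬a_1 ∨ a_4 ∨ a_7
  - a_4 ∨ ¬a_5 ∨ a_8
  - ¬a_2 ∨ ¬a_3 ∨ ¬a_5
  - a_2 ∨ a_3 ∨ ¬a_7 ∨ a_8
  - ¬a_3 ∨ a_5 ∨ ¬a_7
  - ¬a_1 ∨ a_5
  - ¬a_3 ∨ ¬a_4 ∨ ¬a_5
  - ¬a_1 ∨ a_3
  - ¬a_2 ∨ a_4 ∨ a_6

Case a_3 = True:
  Clause (¬a_3) is falsified — contradiction.
Case a_3 = False:
  (a_3 ∨ a_4) forces a_4 = True.
  (a_7) forces a_7 = True.
  (a_6) forces a_6 = True.
  (a_1 ∨ ¬a_6) forces a_1 = True.
  Clause (¬a_1 ∨ a_3) is falsified — contradiction.
Both cases fail, so the formula is unsatisfiable.

The formula is unsatisfiable.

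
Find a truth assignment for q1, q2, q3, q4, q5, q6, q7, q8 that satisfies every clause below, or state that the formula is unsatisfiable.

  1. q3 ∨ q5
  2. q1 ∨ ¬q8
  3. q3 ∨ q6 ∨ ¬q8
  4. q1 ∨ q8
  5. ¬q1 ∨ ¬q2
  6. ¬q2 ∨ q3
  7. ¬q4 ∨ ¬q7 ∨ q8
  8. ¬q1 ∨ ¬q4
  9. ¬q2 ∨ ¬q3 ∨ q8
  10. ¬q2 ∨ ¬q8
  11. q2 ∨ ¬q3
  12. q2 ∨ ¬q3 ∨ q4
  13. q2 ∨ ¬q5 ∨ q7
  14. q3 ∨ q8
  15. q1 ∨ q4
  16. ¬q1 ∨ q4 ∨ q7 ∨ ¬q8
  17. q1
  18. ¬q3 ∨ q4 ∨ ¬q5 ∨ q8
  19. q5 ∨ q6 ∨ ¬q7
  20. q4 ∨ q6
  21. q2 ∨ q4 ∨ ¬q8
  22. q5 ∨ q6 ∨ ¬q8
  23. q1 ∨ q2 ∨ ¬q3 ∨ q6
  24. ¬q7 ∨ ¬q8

The formula is unsatisfiable.

Case q2 = True:
  (¬q1 ∨ ¬q2) forces q1 = False.
  Clause (q1) is falsified — contradiction.
Case q2 = False:
  (q2 ∨ ¬q3) forces q3 = False.
  (q3 ∨ q5) forces q5 = True.
  (q2 ∨ ¬q5 ∨ q7) forces q7 = True.
  (q3 ∨ q8) forces q8 = True.
  Clause (¬q7 ∨ ¬q8) is falsified — contradiction.
Both cases fail, so the formula is unsatisfiable.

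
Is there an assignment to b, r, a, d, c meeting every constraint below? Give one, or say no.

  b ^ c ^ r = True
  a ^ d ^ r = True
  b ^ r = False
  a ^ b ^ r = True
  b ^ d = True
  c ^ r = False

UNSATISFIABLE

Adding constraints 2, 4, 5 mod 2: every variable appears an even number of times on the left, so the left side is 0.
But the right sides sum to 1 (mod 2). 0 ≠ 1 — the system is inconsistent.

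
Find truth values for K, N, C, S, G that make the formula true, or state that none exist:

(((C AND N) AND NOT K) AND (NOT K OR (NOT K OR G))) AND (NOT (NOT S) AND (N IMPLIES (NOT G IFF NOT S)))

K=F; N=T; C=T; S=T; G=T

  ((C AND N) AND NOT K) AND (NOT K OR (NOT K OR G)) = True
    (C AND N) AND NOT K = True
      C AND N = True
      NOT K = True
    NOT K OR (NOT K OR G) = True
      NOT K = True
      NOT K OR G = True
        NOT K = True
  NOT (NOT S) AND (N IMPLIES (NOT G IFF NOT S)) = True
    NOT (NOT S) = True
      NOT S = False
    N IMPLIES (NOT G IFF NOT S) = True
      NOT G IFF NOT S = True
        NOT G = False
        NOT S = False
Both conjuncts True, so the formula holds.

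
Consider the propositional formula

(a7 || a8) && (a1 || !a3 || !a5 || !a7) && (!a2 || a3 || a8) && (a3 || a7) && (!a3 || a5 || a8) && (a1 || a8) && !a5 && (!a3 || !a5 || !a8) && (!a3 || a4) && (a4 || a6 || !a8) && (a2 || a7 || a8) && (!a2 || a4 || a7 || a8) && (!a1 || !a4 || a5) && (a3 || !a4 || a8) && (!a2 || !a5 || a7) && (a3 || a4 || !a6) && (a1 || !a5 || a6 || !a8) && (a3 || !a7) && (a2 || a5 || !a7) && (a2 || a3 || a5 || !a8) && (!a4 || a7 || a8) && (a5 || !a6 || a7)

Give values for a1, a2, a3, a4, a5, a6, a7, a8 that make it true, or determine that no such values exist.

Unit clause (!a5) forces a5 = False.
Set a1 = False.
  then (a1 || a8) forces a8 = True.
Set a2 = True.
Try a3 = False:
  (a3 || a7) forces a7 = True.
  clause (a3 || !a7) is falsified — backtrack.
So a3 = True.
  then (!a3 || a4) forces a4 = True.
Set a6 = False.
Set a7 = True.
All clauses satisfied.

a1: False, a2: True, a3: True, a4: True, a5: False, a6: False, a7: True, a8: True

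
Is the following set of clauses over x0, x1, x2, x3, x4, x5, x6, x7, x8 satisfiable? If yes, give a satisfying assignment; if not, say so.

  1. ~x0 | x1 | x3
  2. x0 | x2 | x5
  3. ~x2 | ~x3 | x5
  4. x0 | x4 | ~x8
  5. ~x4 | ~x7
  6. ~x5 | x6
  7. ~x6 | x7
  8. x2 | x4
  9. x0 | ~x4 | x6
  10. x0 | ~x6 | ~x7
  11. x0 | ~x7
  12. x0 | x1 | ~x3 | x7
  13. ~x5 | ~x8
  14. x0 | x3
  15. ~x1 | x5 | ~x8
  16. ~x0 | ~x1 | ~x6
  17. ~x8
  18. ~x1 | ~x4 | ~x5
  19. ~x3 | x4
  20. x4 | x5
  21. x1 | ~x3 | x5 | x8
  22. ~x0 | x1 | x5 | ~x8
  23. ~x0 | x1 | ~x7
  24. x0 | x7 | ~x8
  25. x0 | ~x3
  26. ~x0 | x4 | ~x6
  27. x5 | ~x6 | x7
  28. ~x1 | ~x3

Unit clause (~x8) forces x8 = False.
Set x0 = True.
Set x1 = True.
  then (~x0 | ~x1 | ~x6) forces x6 = False.
  then (~x1 | ~x3) forces x3 = False.
  then (~x5 | x6) forces x5 = False.
  then (x4 | x5) forces x4 = True.
  then (~x4 | ~x7) forces x7 = False.
Set x2 = False.
All clauses satisfied.

x0 = True, x1 = True, x2 = False, x3 = False, x4 = True, x5 = False, x6 = False, x7 = False, x8 = False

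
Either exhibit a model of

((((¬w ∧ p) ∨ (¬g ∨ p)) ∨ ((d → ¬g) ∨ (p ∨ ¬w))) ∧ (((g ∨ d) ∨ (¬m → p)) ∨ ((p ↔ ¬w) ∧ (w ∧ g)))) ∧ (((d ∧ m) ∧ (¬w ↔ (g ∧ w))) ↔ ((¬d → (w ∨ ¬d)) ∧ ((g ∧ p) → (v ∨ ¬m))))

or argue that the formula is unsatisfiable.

v=F; m=T; p=T; d=T; g=T; w=F

  (((¬w ∧ p) ∨ (¬g ∨ p)) ∨ ((d → ¬g) ∨ (p ∨ ¬w))) ∧ (((g ∨ d) ∨ (¬m → p)) ∨ ((p ↔ ¬w) ∧ (w ∧ g))) = True
    ((¬w ∧ p) ∨ (¬g ∨ p)) ∨ ((d → ¬g) ∨ (p ∨ ¬w)) = True
      (¬w ∧ p) ∨ (¬g ∨ p) = True
        ¬w ∧ p = True
          ¬w = True
        ¬g ∨ p = True
          ¬g = False
      (d → ¬g) ∨ (p ∨ ¬w) = True
        d → ¬g = False
          ¬g = False
        p ∨ ¬w = True
          ¬w = True
    ((g ∨ d) ∨ (¬m → p)) ∨ ((p ↔ ¬w) ∧ (w ∧ g)) = True
      (g ∨ d) ∨ (¬m → p) = True
        g ∨ d = True
        ¬m → p = True
          ¬m = False
      (p ↔ ¬w) ∧ (w ∧ g) = False
        p ↔ ¬w = True
          ¬w = True
        w ∧ g = False
  ((d ∧ m) ∧ (¬w ↔ (g ∧ w))) ↔ ((¬d → (w ∨ ¬d)) ∧ ((g ∧ p) → (v ∨ ¬m))) = True
    (d ∧ m) ∧ (¬w ↔ (g ∧ w)) = False
      d ∧ m = True
      ¬w ↔ (g ∧ w) = False
        ¬w = True
        g ∧ w = False
    (¬d → (w ∨ ¬d)) ∧ ((g ∧ p) → (v ∨ ¬m)) = False
      ¬d → (w ∨ ¬d) = True
        ¬d = False
        w ∨ ¬d = False
          ¬d = False
      (g ∧ p) → (v ∨ ¬m) = False
        g ∧ p = True
        v ∨ ¬m = False
          ¬m = False
Both conjuncts True, so the formula holds.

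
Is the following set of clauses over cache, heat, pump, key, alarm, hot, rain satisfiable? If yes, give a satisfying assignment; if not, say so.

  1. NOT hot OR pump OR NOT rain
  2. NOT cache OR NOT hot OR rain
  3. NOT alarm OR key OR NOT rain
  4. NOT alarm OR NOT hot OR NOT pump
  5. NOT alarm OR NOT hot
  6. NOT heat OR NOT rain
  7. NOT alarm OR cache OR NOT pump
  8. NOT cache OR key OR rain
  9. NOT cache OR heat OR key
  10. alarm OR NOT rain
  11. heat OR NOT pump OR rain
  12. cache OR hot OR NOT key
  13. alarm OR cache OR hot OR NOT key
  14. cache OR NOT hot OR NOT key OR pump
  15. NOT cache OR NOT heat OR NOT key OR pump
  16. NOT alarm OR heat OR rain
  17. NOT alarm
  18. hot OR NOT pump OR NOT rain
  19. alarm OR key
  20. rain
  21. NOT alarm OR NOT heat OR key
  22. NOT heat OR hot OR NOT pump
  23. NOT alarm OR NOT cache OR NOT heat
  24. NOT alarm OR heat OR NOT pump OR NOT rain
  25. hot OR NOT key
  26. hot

Case alarm = True:
  Clause (NOT alarm) is falsified — contradiction.
Case alarm = False:
  (alarm OR NOT rain) forces rain = False.
  Clause (rain) is falsified — contradiction.
Both cases fail, so the formula is unsatisfiable.

UNSATISFIABLE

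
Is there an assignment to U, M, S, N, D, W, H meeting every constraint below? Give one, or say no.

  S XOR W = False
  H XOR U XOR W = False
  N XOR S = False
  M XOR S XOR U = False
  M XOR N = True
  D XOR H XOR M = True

U=T; M=F; S=T; N=T; D=T; W=T; H=F

S XOR W = T XOR T = False ✓
H XOR U XOR W = F XOR T XOR T = False ✓
N XOR S = T XOR T = False ✓
M XOR S XOR U = F XOR T XOR T = False ✓
M XOR N = F XOR T = True ✓
D XOR H XOR M = T XOR F XOR F = True ✓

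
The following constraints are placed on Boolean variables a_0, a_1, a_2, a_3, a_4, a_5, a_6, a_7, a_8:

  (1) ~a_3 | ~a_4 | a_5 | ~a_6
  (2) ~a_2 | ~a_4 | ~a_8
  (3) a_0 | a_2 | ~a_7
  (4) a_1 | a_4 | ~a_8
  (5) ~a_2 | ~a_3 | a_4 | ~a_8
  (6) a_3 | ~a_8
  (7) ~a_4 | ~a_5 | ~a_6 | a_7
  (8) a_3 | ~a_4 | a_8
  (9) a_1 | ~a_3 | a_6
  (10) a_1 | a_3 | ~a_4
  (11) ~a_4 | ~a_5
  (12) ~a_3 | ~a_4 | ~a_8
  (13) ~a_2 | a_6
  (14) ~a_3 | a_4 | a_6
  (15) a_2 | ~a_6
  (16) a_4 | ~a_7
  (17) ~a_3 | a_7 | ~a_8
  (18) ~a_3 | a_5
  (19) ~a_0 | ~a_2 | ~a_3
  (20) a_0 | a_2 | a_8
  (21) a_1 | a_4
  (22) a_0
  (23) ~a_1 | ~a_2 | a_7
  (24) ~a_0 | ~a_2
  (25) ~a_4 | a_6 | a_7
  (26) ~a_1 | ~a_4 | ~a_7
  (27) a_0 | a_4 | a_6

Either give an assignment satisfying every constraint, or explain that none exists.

Unit clause (a_0) forces a_0 = True.
In (~a_0 | ~a_2) only ~a_2 is left, so a_2 = False.
In (a_2 | ~a_6) only ~a_6 is left, so a_6 = False.
Try a_1 = False:
  (a_1 | ~a_3 | a_6) forces a_3 = False.
  (a_3 | ~a_8) forces a_8 = False.
  (a_3 | ~a_4 | a_8) forces a_4 = False.
  clause (a_1 | a_4) is falsified — backtrack.
So a_1 = True.
Try a_3 = True:
  (~a_3 | a_4 | a_6) forces a_4 = True.
  (~a_4 | ~a_5) forces a_5 = False.
  clause (~a_3 | a_5) is falsified — backtrack.
So a_3 = False.
  then (a_3 | ~a_8) forces a_8 = False.
  then (a_3 | ~a_4 | a_8) forces a_4 = False.
  then (a_4 | ~a_7) forces a_7 = False.
Set a_5 = True.
All clauses satisfied.

a_0 = True; a_1 = True; a_2 = False; a_3 = False; a_4 = False; a_5 = True; a_6 = False; a_7 = False; a_8 = False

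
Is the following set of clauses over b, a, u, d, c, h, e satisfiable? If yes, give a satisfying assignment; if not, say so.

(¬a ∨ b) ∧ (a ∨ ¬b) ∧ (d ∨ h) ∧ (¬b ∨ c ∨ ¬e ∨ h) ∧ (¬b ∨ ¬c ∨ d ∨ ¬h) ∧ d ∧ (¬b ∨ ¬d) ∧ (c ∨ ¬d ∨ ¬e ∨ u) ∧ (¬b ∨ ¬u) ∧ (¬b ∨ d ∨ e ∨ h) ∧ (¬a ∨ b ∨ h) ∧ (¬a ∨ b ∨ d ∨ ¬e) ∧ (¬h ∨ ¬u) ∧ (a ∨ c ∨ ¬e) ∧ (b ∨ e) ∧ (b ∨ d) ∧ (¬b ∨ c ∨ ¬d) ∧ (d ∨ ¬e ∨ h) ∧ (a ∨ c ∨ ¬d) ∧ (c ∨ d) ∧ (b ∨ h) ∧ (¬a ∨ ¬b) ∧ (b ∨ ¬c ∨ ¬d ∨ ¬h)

UNSATISFIABLE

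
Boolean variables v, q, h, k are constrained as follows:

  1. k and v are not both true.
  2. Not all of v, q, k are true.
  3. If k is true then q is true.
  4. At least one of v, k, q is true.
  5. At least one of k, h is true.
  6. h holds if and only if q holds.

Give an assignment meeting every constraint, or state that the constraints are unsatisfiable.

v: True, q: True, h: True, k: False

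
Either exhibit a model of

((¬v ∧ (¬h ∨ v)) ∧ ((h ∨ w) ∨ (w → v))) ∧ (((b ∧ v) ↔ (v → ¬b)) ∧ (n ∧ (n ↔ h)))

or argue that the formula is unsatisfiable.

The conjunct (b ∧ v) ↔ (v → ¬b) is unsatisfiable on its own:
  b=F, v=F: evaluates to False.
  b=F, v=T: evaluates to False.
  b=T, v=F: evaluates to False.
  b=T, v=T: evaluates to False.
So the whole conjunction is unsatisfiable.

No satisfying assignment exists.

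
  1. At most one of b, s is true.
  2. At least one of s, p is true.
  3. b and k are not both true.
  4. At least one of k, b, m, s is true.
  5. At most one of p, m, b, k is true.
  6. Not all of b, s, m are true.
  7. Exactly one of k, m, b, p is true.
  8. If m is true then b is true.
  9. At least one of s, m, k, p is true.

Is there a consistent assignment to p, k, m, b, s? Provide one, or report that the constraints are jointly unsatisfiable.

p = False, k = True, m = False, b = False, s = True

  (1) {b, s}: 1 true — at most one ✓
  (2) {s, p}: 1 true — at least one ✓
  (3) b=F, k=T — not both ✓
  (4) {k, b, m, s}: 2 true — at least one ✓
  (5) {p, m, b, k}: 1 true — at most one ✓
  (6) {b, s, m}: 1/3 true — not all ✓
  (7) {k, m, b, p}: 1 true — exactly one ✓
  (8) m=F ⇒ b: vacuous ✓
  (9) {s, m, k, p}: 2 true — at least one ✓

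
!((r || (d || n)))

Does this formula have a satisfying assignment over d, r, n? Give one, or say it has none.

d = False, r = False, n = False

  !((r || (d || n))) = True
    r || (d || n) = False
      d || n = False
The formula evaluates to True.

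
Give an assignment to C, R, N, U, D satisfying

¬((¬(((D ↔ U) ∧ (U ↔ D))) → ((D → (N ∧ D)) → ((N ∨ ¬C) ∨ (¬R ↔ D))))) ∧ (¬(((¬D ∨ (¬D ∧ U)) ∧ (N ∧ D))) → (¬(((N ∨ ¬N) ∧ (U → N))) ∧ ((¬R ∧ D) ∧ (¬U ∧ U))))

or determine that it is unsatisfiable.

No satisfying assignment exists.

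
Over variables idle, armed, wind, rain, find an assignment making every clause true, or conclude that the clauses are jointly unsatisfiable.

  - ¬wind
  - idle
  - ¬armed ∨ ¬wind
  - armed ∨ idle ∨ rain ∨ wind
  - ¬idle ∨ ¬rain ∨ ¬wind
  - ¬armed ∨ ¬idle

idle=T, armed=F, wind=F, rain=T

Unit clause (¬wind) forces wind = False.
Unit clause (idle) forces idle = True.
In (¬armed ∨ ¬idle) only ¬armed is left, so armed = False.
Set rain = True.
Check each clause:
  (¬wind): ¬wind holds.
  (idle): idle holds.
  (¬armed ∨ ¬wind): ¬armed holds.
  (armed ∨ idle ∨ rain ∨ wind): idle holds.
  (¬idle ∨ ¬rain ∨ ¬wind): ¬wind holds.
  (¬armed ∨ ¬idle): ¬armed holds.
All clauses satisfied.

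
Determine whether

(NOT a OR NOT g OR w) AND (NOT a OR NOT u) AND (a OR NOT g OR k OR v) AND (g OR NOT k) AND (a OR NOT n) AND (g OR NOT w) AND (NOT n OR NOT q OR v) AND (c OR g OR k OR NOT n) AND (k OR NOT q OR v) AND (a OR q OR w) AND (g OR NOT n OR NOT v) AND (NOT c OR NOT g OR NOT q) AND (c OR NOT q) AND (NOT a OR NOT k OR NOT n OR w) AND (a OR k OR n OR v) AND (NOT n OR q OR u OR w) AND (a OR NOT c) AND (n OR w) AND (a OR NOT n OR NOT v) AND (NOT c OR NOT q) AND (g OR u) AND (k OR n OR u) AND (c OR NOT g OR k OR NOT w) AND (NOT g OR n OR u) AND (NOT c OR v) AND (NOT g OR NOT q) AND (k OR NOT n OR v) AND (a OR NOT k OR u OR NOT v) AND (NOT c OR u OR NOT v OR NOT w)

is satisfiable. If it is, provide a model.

Set c = False.
  then (c OR NOT q) forces q = False.
Set k = True.
  then (g OR NOT k) forces g = True.
Set u = False.
  then (NOT g OR n OR u) forces n = True.
  then (a OR NOT n) forces a = True.
  then (NOT a OR NOT k OR NOT n OR w) forces w = True.
Set v = False.
All clauses satisfied.

c = False; q = False; k = True; u = False; a = True; v = False; n = True; w = True; g = True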